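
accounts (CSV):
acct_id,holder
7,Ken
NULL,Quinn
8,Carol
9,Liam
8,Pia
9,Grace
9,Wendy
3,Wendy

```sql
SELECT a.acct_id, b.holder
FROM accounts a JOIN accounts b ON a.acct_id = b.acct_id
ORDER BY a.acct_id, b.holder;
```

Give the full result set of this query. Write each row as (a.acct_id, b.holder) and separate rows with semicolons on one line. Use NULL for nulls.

(3, Wendy); (7, Ken); (8, Carol); (8, Carol); (8, Pia); (8, Pia); (9, Grace); (9, Grace); (9, Grace); (9, Liam); (9, Liam); (9, Liam); (9, Wendy); (9, Wendy); (9, Wendy)

INNER JOIN keeps only pairs where the ON condition holds.
Matching on a.acct_id = b.acct_id. A NULL in a compared column never satisfies the condition.
- a (acct_id=7) pairs with 1 row(s) of b.
- a (acct_id=NULL) has no partner → excluded.
- a (acct_id=8) pairs with 2 row(s) of b.
- a (acct_id=9) pairs with 3 row(s) of b.
- a (acct_id=8) pairs with 2 row(s) of b.
- a (acct_id=9) pairs with 3 row(s) of b.
- a (acct_id=9) pairs with 3 row(s) of b.
- a (acct_id=3) pairs with 1 row(s) of b.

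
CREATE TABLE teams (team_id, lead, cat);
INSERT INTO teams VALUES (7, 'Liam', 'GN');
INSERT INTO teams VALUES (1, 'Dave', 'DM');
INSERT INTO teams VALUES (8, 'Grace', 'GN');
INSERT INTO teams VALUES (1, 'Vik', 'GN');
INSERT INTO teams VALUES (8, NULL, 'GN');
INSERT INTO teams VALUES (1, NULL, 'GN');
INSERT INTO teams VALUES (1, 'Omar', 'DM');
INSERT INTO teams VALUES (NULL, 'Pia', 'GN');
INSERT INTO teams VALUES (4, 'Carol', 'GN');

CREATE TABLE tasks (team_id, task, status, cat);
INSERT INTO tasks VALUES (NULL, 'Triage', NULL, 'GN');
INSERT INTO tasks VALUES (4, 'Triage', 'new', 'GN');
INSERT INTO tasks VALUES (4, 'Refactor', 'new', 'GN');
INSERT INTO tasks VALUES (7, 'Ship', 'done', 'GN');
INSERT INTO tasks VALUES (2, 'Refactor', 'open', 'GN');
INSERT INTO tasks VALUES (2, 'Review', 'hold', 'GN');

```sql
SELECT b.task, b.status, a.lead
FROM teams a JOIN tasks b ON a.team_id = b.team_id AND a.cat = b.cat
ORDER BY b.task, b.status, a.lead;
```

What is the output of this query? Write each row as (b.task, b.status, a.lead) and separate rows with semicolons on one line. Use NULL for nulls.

(Refactor, new, Carol); (Ship, done, Liam); (Triage, new, Carol)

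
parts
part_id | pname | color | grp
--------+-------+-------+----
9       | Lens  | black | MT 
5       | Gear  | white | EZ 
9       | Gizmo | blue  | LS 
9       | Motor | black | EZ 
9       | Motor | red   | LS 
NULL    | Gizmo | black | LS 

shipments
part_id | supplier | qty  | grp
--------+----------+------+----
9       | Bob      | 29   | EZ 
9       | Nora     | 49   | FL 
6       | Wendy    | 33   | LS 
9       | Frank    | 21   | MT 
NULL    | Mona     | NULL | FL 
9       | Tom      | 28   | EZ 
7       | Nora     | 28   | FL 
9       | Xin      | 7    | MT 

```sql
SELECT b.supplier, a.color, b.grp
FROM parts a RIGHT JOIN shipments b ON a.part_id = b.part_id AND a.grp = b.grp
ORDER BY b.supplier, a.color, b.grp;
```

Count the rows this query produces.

RIGHT JOIN keeps every row from `shipments`; unmatched rows get NULL for `parts`'s columns.
Matching on a.part_id = b.part_id AND a.grp = b.grp. A NULL in a compared column never satisfies the condition.
- a row (part_id=9, grp=MT): matches 2 b row(s) → 2 output row(s).
- a row (part_id=5, grp=EZ): no match.
- a row (part_id=9, grp=LS): no match.
- a row (part_id=9, grp=EZ): matches 2 b row(s) → 2 output row(s).
- a row (part_id=9, grp=LS): no match.
- a row (part_id=NULL, grp=LS): no match.
- plus 4 unmatched b row(s), each kept with NULL a columns.
Total: 4 matched + 4 padded = 8 rows.

8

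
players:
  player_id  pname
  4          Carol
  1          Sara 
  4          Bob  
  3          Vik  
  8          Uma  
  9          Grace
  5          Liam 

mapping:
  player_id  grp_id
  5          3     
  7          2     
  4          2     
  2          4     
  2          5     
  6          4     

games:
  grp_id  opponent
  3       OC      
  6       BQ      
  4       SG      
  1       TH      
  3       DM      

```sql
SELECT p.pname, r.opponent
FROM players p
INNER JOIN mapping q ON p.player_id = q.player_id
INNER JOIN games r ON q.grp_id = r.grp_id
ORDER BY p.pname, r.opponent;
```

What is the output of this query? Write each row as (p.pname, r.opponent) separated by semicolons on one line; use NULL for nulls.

(Liam, DM); (Liam, OC)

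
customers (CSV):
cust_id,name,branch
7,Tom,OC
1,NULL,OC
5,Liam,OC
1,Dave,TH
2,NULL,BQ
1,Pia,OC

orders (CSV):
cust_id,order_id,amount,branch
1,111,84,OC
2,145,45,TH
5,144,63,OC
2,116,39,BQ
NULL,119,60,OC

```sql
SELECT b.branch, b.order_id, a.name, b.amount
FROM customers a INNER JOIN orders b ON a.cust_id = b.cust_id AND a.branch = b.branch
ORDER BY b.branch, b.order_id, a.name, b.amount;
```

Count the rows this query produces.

4

INNER JOIN keeps only pairs where the ON condition holds.
Matching on a.cust_id = b.cust_id AND a.branch = b.branch. A NULL in a compared column never satisfies the condition.
- a[0] cust_id=7, branch=OC → no match; dropped.
- a[1] cust_id=1, branch=OC → 1 match(es) in b → 1 row(s).
- a[2] cust_id=5, branch=OC → 1 match(es) in b → 1 row(s).
- a[3] cust_id=1, branch=TH → no match; dropped.
- a[4] cust_id=2, branch=BQ → 1 match(es) in b → 1 row(s).
- a[5] cust_id=1, branch=OC → 1 match(es) in b → 1 row(s).
Total: 4 rows.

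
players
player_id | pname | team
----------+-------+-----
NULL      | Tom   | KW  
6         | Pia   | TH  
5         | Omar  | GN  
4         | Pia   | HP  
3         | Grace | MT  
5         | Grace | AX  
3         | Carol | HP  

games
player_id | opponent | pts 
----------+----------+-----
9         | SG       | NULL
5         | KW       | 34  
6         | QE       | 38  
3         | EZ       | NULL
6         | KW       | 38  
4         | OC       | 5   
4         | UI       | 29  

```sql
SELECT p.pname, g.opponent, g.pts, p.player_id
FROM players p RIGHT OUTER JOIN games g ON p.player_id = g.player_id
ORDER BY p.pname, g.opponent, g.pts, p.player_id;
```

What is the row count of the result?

9

RIGHT JOIN keeps every row from `games`; unmatched rows get NULL for `players`'s columns.
Matching on p.player_id = g.player_id. A NULL in a compared column never satisfies the condition.
- player_id=NULL: no matching g row.
- player_id=6: 2 matching g row(s), so 2 row(s) emitted.
- player_id=5: 1 matching g row(s), so 1 row(s) emitted.
- player_id=4: 2 matching g row(s), so 2 row(s) emitted.
- player_id=3: 1 matching g row(s), so 1 row(s) emitted.
- player_id=5: 1 matching g row(s), so 1 row(s) emitted.
- player_id=3: 1 matching g row(s), so 1 row(s) emitted.
- 1 g row(s) had no p match → kept, p columns NULL.
Total: 8 matched + 1 padded = 9 rows.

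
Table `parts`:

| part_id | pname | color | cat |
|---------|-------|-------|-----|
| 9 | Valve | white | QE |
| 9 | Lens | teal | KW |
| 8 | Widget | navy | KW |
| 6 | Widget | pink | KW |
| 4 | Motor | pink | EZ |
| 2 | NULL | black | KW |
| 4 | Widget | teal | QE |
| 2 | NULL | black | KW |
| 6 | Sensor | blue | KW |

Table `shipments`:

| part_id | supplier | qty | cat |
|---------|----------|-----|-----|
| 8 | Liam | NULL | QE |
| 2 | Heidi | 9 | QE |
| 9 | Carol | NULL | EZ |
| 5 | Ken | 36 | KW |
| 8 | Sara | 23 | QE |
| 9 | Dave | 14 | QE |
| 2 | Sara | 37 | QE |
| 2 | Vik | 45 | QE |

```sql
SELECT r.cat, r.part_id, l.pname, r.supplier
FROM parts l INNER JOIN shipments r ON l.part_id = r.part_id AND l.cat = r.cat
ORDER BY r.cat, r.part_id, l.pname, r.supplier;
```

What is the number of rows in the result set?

INNER JOIN keeps only pairs where the ON condition holds.
Matching on l.part_id = r.part_id AND l.cat = r.cat.
- part_id=9, cat=QE: 1 matching r row(s), so 1 row(s) emitted.
- part_id=9, cat=KW: no matching r row, dropped.
- part_id=8, cat=KW: no matching r row, dropped.
- part_id=6, cat=KW: no matching r row, dropped.
- part_id=4, cat=EZ: no matching r row, dropped.
- part_id=2, cat=KW: no matching r row, dropped.
- part_id=4, cat=QE: no matching r row, dropped.
- part_id=2, cat=KW: no matching r row, dropped.
- part_id=6, cat=KW: no matching r row, dropped.
Total: 1 rows.

1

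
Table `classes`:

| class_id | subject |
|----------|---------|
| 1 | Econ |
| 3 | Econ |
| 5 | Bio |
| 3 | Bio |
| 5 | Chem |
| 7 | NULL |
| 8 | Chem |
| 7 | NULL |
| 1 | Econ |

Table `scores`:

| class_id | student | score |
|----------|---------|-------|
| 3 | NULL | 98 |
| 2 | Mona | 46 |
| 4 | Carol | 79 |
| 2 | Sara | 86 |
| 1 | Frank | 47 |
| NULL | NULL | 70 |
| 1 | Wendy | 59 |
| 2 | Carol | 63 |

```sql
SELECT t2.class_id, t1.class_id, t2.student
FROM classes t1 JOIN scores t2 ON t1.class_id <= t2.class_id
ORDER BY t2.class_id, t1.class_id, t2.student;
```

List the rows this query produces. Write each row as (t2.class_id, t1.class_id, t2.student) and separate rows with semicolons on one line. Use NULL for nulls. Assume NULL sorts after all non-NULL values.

INNER JOIN keeps only pairs where the ON condition holds.
Matching on t1.class_id <= t2.class_id. A NULL in a compared column never satisfies the condition.
- class_id=1: 7 matching t2 row(s), so 7 row(s) emitted.
- class_id=3: 2 matching t2 row(s), so 2 row(s) emitted.
- class_id=5: no matching t2 row, dropped.
- class_id=3: 2 matching t2 row(s), so 2 row(s) emitted.
- class_id=5: no matching t2 row, dropped.
- class_id=7: no matching t2 row, dropped.
- class_id=8: no matching t2 row, dropped.
- class_id=7: no matching t2 row, dropped.
- class_id=1: 7 matching t2 row(s), so 7 row(s) emitted.

(1, 1, Frank); (1, 1, Frank); (1, 1, Wendy); (1, 1, Wendy); (2, 1, Carol); (2, 1, Carol); (2, 1, Mona); (2, 1, Mona); (2, 1, Sara); (2, 1, Sara); (3, 1, NULL); (3, 1, NULL); (3, 3, NULL); (3, 3, NULL); (4, 1, Carol); (4, 1, Carol); (4, 3, Carol); (4, 3, Carol)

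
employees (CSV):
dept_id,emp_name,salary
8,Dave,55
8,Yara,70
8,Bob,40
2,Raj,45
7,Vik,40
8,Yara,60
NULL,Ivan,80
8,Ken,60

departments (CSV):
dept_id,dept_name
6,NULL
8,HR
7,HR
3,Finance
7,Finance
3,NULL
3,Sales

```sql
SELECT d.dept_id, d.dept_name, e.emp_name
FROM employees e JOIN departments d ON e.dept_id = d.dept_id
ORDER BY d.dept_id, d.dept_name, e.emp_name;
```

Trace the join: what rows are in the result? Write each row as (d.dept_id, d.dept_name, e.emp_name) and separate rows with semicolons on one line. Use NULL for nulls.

(7, Finance, Vik); (7, HR, Vik); (8, HR, Bob); (8, HR, Dave); (8, HR, Ken); (8, HR, Yara); (8, HR, Yara)

INNER JOIN keeps only pairs where the ON condition holds.
Matching on e.dept_id = d.dept_id. A NULL in a compared column never satisfies the condition.
- dept_id=8: 1 matching d row(s), so 1 row(s) emitted.
- dept_id=8: 1 matching d row(s), so 1 row(s) emitted.
- dept_id=8: 1 matching d row(s), so 1 row(s) emitted.
- dept_id=2: no matching d row, dropped.
- dept_id=7: 2 matching d row(s), so 2 row(s) emitted.
- dept_id=8: 1 matching d row(s), so 1 row(s) emitted.
- dept_id=NULL: no matching d row, dropped.
- dept_id=8: 1 matching d row(s), so 1 row(s) emitted.
After projecting and ordering:
d.dept_id | d.dept_name | e.emp_name
7 | Finance | Vik
7 | HR | Vik
8 | HR | Bob
8 | HR | Dave
8 | HR | Ken
8 | HR | Yara
8 | HR | Yara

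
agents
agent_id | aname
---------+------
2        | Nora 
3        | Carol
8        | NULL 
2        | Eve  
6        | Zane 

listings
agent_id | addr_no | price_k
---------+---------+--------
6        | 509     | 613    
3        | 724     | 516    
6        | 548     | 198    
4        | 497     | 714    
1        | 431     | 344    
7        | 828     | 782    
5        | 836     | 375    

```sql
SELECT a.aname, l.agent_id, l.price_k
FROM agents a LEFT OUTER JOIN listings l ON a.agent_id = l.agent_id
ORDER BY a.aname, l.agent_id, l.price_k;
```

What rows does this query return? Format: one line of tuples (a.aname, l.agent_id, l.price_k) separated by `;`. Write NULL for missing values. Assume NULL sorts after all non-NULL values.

(Carol, 3, 516); (Eve, NULL, NULL); (Nora, NULL, NULL); (Zane, 6, 198); (Zane, 6, 613); (NULL, NULL, NULL)

LEFT JOIN keeps every row from `agents`; unmatched rows get NULL for `listings`'s columns.
Matching on a.agent_id = l.agent_id.
- a[0] agent_id=2 → no match; kept with NULLs on the l side.
- a[1] agent_id=3 → 1 match(es) in l → 1 row(s).
- a[2] agent_id=8 → no match; kept with NULLs on the l side.
- a[3] agent_id=2 → no match; kept with NULLs on the l side.
- a[4] agent_id=6 → 2 match(es) in l → 2 row(s).
After projecting and ordering:
a.aname | l.agent_id | l.price_k
Carol | 3 | 516
Eve | NULL | NULL
Nora | NULL | NULL
Zane | 6 | 198
Zane | 6 | 613
NULL | NULL | NULL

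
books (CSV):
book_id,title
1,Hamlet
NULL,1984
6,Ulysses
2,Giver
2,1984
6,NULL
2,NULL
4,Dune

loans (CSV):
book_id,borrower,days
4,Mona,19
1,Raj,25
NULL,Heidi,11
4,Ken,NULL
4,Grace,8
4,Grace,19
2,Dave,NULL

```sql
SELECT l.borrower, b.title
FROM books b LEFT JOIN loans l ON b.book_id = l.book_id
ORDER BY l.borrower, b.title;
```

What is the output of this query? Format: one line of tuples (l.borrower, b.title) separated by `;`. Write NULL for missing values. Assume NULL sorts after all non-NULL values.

(Dave, 1984); (Dave, Giver); (Dave, NULL); (Grace, Dune); (Grace, Dune); (Ken, Dune); (Mona, Dune); (Raj, Hamlet); (NULL, 1984); (NULL, Ulysses); (NULL, NULL)

LEFT JOIN keeps every row from `books`; unmatched rows get NULL for `loans`'s columns.
Matching on b.book_id = l.book_id. A NULL in a compared column never satisfies the condition.
Matched pairs: 8; unmatched b rows kept: 3.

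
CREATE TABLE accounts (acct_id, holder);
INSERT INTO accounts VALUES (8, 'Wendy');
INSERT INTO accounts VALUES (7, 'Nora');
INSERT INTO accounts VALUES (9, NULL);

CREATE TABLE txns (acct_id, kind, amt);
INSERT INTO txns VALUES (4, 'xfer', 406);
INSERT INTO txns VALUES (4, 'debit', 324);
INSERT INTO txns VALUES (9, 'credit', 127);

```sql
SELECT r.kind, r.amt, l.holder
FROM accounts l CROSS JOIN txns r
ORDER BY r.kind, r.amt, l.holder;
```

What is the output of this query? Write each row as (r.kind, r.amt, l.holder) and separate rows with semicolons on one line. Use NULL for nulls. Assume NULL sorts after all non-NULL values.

(credit, 127, Nora); (credit, 127, Wendy); (credit, 127, NULL); (debit, 324, Nora); (debit, 324, Wendy); (debit, 324, NULL); (xfer, 406, Nora); (xfer, 406, Wendy); (xfer, 406, NULL)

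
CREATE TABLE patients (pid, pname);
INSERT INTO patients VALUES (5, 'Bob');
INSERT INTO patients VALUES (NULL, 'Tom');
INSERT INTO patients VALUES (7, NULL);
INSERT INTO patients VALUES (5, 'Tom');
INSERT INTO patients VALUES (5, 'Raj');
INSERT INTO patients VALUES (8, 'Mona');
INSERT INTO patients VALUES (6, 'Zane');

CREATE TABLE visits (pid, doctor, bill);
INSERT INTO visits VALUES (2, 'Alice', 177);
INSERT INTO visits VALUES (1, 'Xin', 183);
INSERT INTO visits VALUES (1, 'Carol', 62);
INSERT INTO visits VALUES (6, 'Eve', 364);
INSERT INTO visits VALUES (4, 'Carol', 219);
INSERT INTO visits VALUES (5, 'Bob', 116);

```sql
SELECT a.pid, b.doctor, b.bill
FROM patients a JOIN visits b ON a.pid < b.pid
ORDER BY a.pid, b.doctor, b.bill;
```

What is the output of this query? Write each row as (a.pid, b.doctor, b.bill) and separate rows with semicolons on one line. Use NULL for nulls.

INNER JOIN keeps only pairs where the ON condition holds.
Matching on a.pid < b.pid. A NULL in a compared column never satisfies the condition.
- a (pid=5) pairs with 1 row(s) of b.
- a (pid=NULL) has no partner → excluded.
- a (pid=7) has no partner → excluded.
- a (pid=5) pairs with 1 row(s) of b.
- a (pid=5) pairs with 1 row(s) of b.
- a (pid=8) has no partner → excluded.
- a (pid=6) has no partner → excluded.
After projecting and ordering:
a.pid | b.doctor | b.bill
5 | Eve | 364
5 | Eve | 364
5 | Eve | 364

(5, Eve, 364); (5, Eve, 364); (5, Eve, 364)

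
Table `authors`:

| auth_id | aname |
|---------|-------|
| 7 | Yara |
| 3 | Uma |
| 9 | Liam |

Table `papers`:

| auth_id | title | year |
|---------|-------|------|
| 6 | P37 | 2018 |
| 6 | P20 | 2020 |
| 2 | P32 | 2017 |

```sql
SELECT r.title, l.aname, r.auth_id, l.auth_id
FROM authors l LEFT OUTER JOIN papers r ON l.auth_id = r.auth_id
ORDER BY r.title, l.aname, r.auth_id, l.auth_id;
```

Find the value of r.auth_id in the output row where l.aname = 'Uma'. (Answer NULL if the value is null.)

NULL

LEFT JOIN keeps every row from `authors`; unmatched rows get NULL for `papers`'s columns.
Matching on l.auth_id = r.auth_id.
- l (auth_id=7) has no partner → padded with NULL.
- l (auth_id=3) has no partner → padded with NULL.
- l (auth_id=9) has no partner → padded with NULL.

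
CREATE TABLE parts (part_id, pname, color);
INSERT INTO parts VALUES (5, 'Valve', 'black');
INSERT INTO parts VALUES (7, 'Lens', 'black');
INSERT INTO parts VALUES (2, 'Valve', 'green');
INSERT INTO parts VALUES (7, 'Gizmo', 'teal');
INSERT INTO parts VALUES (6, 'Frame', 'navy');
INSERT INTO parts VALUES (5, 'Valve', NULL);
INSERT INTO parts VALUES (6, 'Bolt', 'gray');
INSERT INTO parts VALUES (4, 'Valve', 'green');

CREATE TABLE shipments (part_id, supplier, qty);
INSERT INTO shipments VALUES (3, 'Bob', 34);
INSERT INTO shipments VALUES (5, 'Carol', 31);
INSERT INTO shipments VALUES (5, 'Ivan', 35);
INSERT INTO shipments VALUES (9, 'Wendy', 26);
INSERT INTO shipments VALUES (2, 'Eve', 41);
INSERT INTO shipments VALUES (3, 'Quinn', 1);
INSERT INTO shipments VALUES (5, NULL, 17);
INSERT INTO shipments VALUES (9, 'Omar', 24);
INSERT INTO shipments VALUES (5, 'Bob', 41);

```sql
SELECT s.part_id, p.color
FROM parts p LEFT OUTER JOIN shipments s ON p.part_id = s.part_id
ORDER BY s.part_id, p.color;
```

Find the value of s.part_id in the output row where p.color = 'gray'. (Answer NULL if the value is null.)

LEFT JOIN keeps every row from `parts`; unmatched rows get NULL for `shipments`'s columns.
Matching on p.part_id = s.part_id.
- p row (part_id=5): matches 4 s row(s) → 4 output row(s).
- p row (part_id=7): no match → kept, s columns NULL.
- p row (part_id=2): matches 1 s row(s) → 1 output row(s).
- p row (part_id=7): no match → kept, s columns NULL.
- p row (part_id=6): no match → kept, s columns NULL.
- p row (part_id=5): matches 4 s row(s) → 4 output row(s).
- p row (part_id=6): no match → kept, s columns NULL.
- p row (part_id=4): no match → kept, s columns NULL.

NULL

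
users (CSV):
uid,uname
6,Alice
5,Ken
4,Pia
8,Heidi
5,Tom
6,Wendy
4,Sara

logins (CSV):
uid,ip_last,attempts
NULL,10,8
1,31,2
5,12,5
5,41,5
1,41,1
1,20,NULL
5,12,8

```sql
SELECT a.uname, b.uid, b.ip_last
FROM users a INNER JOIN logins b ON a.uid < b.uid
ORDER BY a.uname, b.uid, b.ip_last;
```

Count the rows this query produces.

INNER JOIN keeps only pairs where the ON condition holds.
Matching on a.uid < b.uid. A NULL in a compared column never satisfies the condition.
- a[0] uid=6 → no match; dropped.
- a[1] uid=5 → no match; dropped.
- a[2] uid=4 → 3 match(es) in b → 3 row(s).
- a[3] uid=8 → no match; dropped.
- a[4] uid=5 → no match; dropped.
- a[5] uid=6 → no match; dropped.
- a[6] uid=4 → 3 match(es) in b → 3 row(s).
Total: 6 rows.

6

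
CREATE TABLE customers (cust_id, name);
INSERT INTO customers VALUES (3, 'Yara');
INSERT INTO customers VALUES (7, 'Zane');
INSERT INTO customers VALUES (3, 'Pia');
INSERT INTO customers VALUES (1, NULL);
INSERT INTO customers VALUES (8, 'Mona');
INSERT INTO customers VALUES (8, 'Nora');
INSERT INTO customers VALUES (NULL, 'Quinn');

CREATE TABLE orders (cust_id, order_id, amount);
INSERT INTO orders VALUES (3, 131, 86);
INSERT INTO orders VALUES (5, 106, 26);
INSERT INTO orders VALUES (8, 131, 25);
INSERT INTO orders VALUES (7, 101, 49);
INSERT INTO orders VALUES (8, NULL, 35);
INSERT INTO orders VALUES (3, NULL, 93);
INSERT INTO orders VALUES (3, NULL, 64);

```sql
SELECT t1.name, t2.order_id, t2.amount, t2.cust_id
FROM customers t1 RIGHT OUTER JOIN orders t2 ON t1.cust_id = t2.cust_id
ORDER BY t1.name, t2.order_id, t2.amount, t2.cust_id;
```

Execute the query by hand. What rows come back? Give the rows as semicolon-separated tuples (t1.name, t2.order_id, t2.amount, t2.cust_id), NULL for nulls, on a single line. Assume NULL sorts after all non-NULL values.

RIGHT JOIN keeps every row from `orders`; unmatched rows get NULL for `customers`'s columns.
Matching on t1.cust_id = t2.cust_id. A NULL in a compared column never satisfies the condition.
Matched pairs: 11; unmatched t2 rows kept: 1.

(Mona, 131, 25, 8); (Mona, NULL, 35, 8); (Nora, 131, 25, 8); (Nora, NULL, 35, 8); (Pia, 131, 86, 3); (Pia, NULL, 64, 3); (Pia, NULL, 93, 3); (Yara, 131, 86, 3); (Yara, NULL, 64, 3); (Yara, NULL, 93, 3); (Zane, 101, 49, 7); (NULL, 106, 26, 5)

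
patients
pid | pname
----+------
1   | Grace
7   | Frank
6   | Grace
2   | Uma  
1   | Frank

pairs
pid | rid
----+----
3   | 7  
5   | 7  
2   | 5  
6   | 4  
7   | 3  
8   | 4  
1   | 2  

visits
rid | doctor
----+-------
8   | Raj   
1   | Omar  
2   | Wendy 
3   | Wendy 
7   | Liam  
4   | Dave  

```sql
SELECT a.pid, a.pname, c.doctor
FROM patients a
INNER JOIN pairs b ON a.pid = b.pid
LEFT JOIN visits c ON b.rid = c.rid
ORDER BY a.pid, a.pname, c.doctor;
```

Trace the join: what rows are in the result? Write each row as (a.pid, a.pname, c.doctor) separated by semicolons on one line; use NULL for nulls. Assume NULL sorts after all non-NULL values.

(1, Frank, Wendy); (1, Grace, Wendy); (2, Uma, NULL); (6, Grace, Dave); (7, Frank, Wendy)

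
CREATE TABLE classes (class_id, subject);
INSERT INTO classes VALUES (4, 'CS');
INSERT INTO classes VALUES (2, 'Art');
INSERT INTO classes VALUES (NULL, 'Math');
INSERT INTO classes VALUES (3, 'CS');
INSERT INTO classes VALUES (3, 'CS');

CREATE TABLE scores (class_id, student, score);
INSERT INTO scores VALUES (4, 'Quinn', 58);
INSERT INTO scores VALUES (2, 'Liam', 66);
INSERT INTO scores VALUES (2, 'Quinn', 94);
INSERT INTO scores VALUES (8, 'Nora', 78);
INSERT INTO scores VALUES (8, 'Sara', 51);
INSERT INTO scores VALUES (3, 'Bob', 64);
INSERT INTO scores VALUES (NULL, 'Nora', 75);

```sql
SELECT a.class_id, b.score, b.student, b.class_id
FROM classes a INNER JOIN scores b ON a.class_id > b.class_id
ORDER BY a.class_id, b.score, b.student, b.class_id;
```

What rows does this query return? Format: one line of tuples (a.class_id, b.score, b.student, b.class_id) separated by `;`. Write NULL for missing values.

(3, 66, Liam, 2); (3, 66, Liam, 2); (3, 94, Quinn, 2); (3, 94, Quinn, 2); (4, 64, Bob, 3); (4, 66, Liam, 2); (4, 94, Quinn, 2)

INNER JOIN keeps only pairs where the ON condition holds.
Matching on a.class_id > b.class_id. A NULL in a compared column never satisfies the condition.
Matched pairs: 7.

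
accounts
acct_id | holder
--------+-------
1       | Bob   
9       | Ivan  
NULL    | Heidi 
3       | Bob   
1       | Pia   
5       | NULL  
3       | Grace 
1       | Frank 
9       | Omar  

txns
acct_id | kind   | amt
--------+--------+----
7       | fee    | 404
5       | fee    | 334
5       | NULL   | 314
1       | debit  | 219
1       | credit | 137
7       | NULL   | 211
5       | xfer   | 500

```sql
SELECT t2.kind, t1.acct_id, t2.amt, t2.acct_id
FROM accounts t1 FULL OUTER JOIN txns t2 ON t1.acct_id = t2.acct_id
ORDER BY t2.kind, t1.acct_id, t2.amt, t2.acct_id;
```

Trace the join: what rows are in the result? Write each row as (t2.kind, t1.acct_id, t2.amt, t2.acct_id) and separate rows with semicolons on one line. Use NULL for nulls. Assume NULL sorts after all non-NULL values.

(credit, 1, 137, 1); (credit, 1, 137, 1); (credit, 1, 137, 1); (debit, 1, 219, 1); (debit, 1, 219, 1); (debit, 1, 219, 1); (fee, 5, 334, 5); (fee, NULL, 404, 7); (xfer, 5, 500, 5); (NULL, 3, NULL, NULL); (NULL, 3, NULL, NULL); (NULL, 5, 314, 5); (NULL, 9, NULL, NULL); (NULL, 9, NULL, NULL); (NULL, NULL, 211, 7); (NULL, NULL, NULL, NULL)

FULL OUTER JOIN keeps every row from both sides; unmatched rows get NULL for the other side's columns.
Matching on t1.acct_id = t2.acct_id. A NULL in a compared column never satisfies the condition.
- t1 (acct_id=1) pairs with 2 row(s) of t2.
- t1 (acct_id=9) has no partner → padded with NULL.
- t1 (acct_id=NULL) has no partner → padded with NULL.
- t1 (acct_id=3) has no partner → padded with NULL.
- t1 (acct_id=1) pairs with 2 row(s) of t2.
- t1 (acct_id=5) pairs with 3 row(s) of t2.
- t1 (acct_id=3) has no partner → padded with NULL.
- t1 (acct_id=1) pairs with 2 row(s) of t2.
- t1 (acct_id=9) has no partner → padded with NULL.
- 2 t2 row(s) had no t1 match → kept, t1 columns NULL.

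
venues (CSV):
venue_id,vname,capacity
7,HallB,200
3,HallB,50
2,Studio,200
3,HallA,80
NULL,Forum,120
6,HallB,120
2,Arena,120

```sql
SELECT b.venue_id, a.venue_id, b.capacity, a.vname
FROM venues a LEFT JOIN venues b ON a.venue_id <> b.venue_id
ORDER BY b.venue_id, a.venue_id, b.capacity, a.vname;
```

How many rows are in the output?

27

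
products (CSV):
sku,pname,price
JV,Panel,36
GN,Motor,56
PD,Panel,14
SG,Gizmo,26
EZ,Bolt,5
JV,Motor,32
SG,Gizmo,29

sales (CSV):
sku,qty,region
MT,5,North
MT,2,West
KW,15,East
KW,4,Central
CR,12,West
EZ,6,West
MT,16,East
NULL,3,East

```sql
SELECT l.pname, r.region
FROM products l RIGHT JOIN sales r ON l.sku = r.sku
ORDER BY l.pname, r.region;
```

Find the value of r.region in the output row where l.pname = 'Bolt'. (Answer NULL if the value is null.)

RIGHT JOIN keeps every row from `sales`; unmatched rows get NULL for `products`'s columns.
Matching on l.sku = r.sku. A NULL in a compared column never satisfies the condition.
- l[0] sku=JV → no match.
- l[1] sku=GN → no match.
- l[2] sku=PD → no match.
- l[3] sku=SG → no match.
- l[4] sku=EZ → 1 match(es) in r → 1 row(s).
- l[5] sku=JV → no match.
- l[6] sku=SG → no match.
- plus 7 unmatched r row(s), each kept with NULL l columns.

West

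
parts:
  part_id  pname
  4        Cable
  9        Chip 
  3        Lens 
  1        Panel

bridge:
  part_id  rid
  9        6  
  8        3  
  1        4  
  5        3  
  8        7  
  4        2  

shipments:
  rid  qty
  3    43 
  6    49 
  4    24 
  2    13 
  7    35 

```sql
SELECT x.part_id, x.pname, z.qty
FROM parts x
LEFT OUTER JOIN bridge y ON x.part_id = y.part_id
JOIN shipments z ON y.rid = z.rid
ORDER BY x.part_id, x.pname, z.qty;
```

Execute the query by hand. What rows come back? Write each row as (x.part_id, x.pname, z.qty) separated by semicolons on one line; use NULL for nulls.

(1, Panel, 24); (4, Cable, 13); (9, Chip, 49)

Step 1 — x LEFT JOIN y on part_id → 4 row(s).
Then INNER JOIN `shipments z` on rid: keep only rows whose y.rid appears in z.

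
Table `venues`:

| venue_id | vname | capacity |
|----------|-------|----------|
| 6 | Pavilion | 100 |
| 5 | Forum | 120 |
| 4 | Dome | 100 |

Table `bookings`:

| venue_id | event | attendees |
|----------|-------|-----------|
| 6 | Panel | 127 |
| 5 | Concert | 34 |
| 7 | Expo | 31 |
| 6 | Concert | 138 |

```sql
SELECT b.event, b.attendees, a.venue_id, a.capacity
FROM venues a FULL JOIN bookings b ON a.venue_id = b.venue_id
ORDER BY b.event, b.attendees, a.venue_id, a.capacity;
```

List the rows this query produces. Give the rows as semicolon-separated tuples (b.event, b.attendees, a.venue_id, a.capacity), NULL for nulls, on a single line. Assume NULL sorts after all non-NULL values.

(Concert, 34, 5, 120); (Concert, 138, 6, 100); (Expo, 31, NULL, NULL); (Panel, 127, 6, 100); (NULL, NULL, 4, 100)

FULL OUTER JOIN keeps every row from both sides; unmatched rows get NULL for the other side's columns.
Matching on a.venue_id = b.venue_id.
- a (venue_id=6) pairs with 2 row(s) of b.
- a (venue_id=5) pairs with 1 row(s) of b.
- a (venue_id=4) has no partner → padded with NULL.
- 1 b row(s) had no a match → kept, a columns NULL.
After projecting and ordering:
b.event | b.attendees | a.venue_id | a.capacity
Concert | 34 | 5 | 120
Concert | 138 | 6 | 100
Expo | 31 | NULL | NULL
Panel | 127 | 6 | 100
NULL | NULL | 4 | 100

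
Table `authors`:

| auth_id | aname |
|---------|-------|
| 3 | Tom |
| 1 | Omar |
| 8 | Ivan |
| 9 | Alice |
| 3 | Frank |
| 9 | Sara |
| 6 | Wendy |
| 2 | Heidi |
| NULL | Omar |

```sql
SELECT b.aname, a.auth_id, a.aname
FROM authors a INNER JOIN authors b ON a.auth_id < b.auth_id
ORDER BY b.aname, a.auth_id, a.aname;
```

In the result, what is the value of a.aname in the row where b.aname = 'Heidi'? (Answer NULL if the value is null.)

INNER JOIN keeps only pairs where the ON condition holds.
Matching on a.auth_id < b.auth_id. A NULL in a compared column never satisfies the condition.
- a (auth_id=3) pairs with 4 row(s) of b.
- a (auth_id=1) pairs with 7 row(s) of b.
- a (auth_id=8) pairs with 2 row(s) of b.
- a (auth_id=9) has no partner → excluded.
- a (auth_id=3) pairs with 4 row(s) of b.
- a (auth_id=9) has no partner → excluded.
- a (auth_id=6) pairs with 3 row(s) of b.
- a (auth_id=2) pairs with 6 row(s) of b.
- a (auth_id=NULL) has no partner → excluded.

Omar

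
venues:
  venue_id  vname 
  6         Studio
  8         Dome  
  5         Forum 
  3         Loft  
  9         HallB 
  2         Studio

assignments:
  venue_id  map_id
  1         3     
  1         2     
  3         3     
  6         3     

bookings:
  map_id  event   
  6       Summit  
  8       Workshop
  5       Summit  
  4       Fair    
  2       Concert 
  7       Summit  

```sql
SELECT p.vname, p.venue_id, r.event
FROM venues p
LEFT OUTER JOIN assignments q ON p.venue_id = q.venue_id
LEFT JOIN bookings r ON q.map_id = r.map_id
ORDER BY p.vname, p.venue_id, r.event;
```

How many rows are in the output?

Step 1 — p LEFT JOIN q on venue_id → 6 row(s).
Then LEFT JOIN `bookings r` on map_id: each of those 6 rows is kept; rows whose q.map_id has no match in r get NULL for r's columns.
Result: 6 row(s).

6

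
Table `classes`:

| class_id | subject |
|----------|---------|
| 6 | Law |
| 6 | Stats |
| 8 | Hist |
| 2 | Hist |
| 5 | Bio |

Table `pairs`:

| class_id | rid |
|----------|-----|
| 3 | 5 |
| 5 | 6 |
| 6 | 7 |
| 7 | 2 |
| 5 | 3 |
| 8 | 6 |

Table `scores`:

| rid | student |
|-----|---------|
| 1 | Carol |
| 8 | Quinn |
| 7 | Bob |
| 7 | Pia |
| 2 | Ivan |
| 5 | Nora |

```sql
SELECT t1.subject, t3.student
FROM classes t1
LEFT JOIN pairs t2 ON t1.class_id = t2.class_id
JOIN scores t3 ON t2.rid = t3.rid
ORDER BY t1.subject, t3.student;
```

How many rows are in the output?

Evaluate left to right. First `classes t1 LEFT JOIN pairs t2` on class_id: 6 row(s).
Then INNER JOIN `scores t3` on rid: keep only rows whose t2.rid appears in t3.
Result: 4 row(s).

4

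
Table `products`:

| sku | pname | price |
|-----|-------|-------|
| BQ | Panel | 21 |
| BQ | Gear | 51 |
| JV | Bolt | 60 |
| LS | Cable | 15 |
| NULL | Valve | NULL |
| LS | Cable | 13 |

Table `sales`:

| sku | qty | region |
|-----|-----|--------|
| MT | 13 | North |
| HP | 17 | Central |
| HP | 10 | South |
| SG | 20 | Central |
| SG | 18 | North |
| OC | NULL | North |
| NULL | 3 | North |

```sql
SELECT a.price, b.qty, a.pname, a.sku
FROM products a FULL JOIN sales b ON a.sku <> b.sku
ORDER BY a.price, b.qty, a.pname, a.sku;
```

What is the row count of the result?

32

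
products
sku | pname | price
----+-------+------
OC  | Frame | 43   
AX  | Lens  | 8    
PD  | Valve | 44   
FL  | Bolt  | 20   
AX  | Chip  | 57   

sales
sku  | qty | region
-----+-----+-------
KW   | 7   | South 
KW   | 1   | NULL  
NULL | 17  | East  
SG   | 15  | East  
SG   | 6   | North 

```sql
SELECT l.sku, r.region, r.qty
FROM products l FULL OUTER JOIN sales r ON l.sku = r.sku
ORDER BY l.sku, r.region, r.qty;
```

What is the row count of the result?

10

FULL OUTER JOIN keeps every row from both sides; unmatched rows get NULL for the other side's columns.
Matching on l.sku = r.sku. A NULL in a compared column never satisfies the condition.
Matched pairs: 0; unmatched l rows kept: 5; unmatched r rows kept: 5.
Total: 0 matched + 10 padded = 10 rows.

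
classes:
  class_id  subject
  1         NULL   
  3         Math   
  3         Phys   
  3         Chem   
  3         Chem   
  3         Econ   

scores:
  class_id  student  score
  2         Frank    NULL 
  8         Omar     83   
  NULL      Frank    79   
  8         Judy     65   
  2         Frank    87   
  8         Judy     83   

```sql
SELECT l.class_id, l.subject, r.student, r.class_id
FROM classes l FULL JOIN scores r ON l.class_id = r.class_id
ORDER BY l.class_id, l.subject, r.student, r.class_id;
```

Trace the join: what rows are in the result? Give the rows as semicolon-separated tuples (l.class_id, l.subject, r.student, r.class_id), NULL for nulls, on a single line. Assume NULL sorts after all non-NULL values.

(1, NULL, NULL, NULL); (3, Chem, NULL, NULL); (3, Chem, NULL, NULL); (3, Econ, NULL, NULL); (3, Math, NULL, NULL); (3, Phys, NULL, NULL); (NULL, NULL, Frank, 2); (NULL, NULL, Frank, 2); (NULL, NULL, Frank, NULL); (NULL, NULL, Judy, 8); (NULL, NULL, Judy, 8); (NULL, NULL, Omar, 8)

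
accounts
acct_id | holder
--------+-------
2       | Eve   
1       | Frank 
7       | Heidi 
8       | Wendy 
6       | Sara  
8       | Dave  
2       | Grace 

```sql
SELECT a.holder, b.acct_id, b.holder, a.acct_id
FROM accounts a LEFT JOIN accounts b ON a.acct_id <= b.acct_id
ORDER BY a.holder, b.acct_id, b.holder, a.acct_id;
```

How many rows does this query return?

30

LEFT JOIN keeps every row from `accounts a`; unmatched rows get NULL for `accounts b`'s columns.
Matching on a.acct_id <= b.acct_id.
- a[0] acct_id=2 → 6 match(es) in b → 6 row(s).
- a[1] acct_id=1 → 7 match(es) in b → 7 row(s).
- a[2] acct_id=7 → 3 match(es) in b → 3 row(s).
- a[3] acct_id=8 → 2 match(es) in b → 2 row(s).
- a[4] acct_id=6 → 4 match(es) in b → 4 row(s).
- a[5] acct_id=8 → 2 match(es) in b → 2 row(s).
- a[6] acct_id=2 → 6 match(es) in b → 6 row(s).
Total: 30 rows.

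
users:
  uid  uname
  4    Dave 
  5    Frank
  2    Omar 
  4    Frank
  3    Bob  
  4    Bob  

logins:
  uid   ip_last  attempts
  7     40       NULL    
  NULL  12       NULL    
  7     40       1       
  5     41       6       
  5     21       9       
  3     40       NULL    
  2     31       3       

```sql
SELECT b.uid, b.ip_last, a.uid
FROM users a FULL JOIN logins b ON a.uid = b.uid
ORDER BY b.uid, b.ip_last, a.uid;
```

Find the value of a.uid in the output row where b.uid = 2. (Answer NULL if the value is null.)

2

FULL OUTER JOIN keeps every row from both sides; unmatched rows get NULL for the other side's columns.
Matching on a.uid = b.uid. A NULL in a compared column never satisfies the condition.
Matched pairs: 4; unmatched a rows kept: 3; unmatched b rows kept: 3.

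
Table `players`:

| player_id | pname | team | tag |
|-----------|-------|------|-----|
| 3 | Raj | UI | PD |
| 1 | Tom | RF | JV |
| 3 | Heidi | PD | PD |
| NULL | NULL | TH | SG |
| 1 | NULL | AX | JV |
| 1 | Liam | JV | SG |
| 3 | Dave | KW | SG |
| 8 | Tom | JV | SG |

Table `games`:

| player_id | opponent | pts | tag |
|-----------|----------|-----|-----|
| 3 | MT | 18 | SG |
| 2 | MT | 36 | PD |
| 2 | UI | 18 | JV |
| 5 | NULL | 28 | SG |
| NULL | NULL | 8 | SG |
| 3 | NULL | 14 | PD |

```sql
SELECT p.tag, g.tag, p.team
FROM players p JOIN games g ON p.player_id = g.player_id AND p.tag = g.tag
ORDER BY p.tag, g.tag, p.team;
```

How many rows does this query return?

3

INNER JOIN keeps only pairs where the ON condition holds.
Matching on p.player_id = g.player_id AND p.tag = g.tag. A NULL in a compared column never satisfies the condition.
Matched pairs: 3.
Total: 3 rows.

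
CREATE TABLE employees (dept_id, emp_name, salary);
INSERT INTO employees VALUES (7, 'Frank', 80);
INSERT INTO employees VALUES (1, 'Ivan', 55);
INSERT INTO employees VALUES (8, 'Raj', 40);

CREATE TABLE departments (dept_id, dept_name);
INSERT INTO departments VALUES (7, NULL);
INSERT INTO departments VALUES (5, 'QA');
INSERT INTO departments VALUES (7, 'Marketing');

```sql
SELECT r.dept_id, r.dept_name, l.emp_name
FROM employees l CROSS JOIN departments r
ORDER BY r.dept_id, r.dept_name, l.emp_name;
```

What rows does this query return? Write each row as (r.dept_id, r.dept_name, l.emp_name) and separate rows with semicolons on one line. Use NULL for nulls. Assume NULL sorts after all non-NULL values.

(5, QA, Frank); (5, QA, Ivan); (5, QA, Raj); (7, Marketing, Frank); (7, Marketing, Ivan); (7, Marketing, Raj); (7, NULL, Frank); (7, NULL, Ivan); (7, NULL, Raj)

CROSS JOIN pairs every row of `employees` with every row of `departments`: 3 × 3 = 9 rows.
After projecting and ordering:
r.dept_id | r.dept_name | l.emp_name
5 | QA | Frank
5 | QA | Ivan
5 | QA | Raj
7 | Marketing | Frank
7 | Marketing | Ivan
7 | Marketing | Raj
7 | NULL | Frank
7 | NULL | Ivan
7 | NULL | Raj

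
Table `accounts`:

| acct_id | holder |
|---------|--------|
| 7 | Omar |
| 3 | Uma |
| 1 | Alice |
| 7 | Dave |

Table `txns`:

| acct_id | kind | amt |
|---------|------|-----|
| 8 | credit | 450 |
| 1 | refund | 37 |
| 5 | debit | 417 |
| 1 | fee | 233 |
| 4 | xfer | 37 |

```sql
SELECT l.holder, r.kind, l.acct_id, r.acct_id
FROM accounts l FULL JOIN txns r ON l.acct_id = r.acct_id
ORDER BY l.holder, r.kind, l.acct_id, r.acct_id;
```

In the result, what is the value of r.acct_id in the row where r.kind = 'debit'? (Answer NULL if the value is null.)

FULL OUTER JOIN keeps every row from both sides; unmatched rows get NULL for the other side's columns.
Matching on l.acct_id = r.acct_id.
- l[0] acct_id=7 → no match; kept with NULLs on the r side.
- l[1] acct_id=3 → no match; kept with NULLs on the r side.
- l[2] acct_id=1 → 2 match(es) in r → 2 row(s).
- l[3] acct_id=7 → no match; kept with NULLs on the r side.
- 3 row(s) from r found no l partner → padded with NULL.

5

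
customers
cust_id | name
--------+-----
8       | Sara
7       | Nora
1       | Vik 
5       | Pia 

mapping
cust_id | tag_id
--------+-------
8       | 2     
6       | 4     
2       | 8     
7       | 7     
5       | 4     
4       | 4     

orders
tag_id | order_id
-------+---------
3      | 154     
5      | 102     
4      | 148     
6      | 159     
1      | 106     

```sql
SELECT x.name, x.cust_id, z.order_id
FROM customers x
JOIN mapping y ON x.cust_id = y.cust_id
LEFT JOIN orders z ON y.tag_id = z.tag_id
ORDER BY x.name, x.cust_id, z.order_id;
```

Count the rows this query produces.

Step 1 — x INNER JOIN y on cust_id → 3 row(s).
Then LEFT JOIN `orders z` on tag_id: each of those 3 rows is kept; rows whose y.tag_id has no match in z get NULL for z's columns.
Result: 3 row(s).

3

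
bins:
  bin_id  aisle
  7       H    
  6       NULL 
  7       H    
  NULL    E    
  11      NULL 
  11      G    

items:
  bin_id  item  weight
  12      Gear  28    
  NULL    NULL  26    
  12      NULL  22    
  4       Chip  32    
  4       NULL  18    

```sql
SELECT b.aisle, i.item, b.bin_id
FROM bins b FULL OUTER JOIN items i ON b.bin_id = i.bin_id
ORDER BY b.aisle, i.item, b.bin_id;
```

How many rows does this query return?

FULL OUTER JOIN keeps every row from both sides; unmatched rows get NULL for the other side's columns.
Matching on b.bin_id = i.bin_id. A NULL in a compared column never satisfies the condition.
- b (bin_id=7) has no partner → padded with NULL.
- b (bin_id=6) has no partner → padded with NULL.
- b (bin_id=7) has no partner → padded with NULL.
- b (bin_id=NULL) has no partner → padded with NULL.
- b (bin_id=11) has no partner → padded with NULL.
- b (bin_id=11) has no partner → padded with NULL.
- plus 5 unmatched i row(s), each kept with NULL b columns.
Total: 0 matched + 11 padded = 11 rows.

11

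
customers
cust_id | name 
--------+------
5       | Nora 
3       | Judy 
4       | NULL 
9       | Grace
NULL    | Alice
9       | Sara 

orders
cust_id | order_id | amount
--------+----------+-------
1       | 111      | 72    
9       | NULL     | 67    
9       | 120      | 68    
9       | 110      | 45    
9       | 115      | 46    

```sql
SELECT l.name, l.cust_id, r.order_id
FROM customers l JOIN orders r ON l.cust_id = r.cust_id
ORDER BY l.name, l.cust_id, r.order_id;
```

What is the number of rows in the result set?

INNER JOIN keeps only pairs where the ON condition holds.
Matching on l.cust_id = r.cust_id. A NULL in a compared column never satisfies the condition.
Matched pairs: 8.
Total: 8 rows.

8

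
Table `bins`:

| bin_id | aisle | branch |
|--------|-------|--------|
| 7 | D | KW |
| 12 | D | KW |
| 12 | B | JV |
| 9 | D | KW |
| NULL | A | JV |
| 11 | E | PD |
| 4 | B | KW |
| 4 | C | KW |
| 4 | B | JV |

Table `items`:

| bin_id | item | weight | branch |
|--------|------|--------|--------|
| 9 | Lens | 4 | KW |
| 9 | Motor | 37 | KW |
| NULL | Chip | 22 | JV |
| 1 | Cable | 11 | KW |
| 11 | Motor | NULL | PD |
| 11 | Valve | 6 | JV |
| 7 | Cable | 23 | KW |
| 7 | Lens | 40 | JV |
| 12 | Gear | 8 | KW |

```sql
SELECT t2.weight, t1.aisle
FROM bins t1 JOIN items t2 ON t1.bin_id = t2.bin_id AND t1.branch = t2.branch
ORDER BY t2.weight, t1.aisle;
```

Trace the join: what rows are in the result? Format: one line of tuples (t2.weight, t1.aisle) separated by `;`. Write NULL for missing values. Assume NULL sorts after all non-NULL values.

(4, D); (8, D); (23, D); (37, D); (NULL, E)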